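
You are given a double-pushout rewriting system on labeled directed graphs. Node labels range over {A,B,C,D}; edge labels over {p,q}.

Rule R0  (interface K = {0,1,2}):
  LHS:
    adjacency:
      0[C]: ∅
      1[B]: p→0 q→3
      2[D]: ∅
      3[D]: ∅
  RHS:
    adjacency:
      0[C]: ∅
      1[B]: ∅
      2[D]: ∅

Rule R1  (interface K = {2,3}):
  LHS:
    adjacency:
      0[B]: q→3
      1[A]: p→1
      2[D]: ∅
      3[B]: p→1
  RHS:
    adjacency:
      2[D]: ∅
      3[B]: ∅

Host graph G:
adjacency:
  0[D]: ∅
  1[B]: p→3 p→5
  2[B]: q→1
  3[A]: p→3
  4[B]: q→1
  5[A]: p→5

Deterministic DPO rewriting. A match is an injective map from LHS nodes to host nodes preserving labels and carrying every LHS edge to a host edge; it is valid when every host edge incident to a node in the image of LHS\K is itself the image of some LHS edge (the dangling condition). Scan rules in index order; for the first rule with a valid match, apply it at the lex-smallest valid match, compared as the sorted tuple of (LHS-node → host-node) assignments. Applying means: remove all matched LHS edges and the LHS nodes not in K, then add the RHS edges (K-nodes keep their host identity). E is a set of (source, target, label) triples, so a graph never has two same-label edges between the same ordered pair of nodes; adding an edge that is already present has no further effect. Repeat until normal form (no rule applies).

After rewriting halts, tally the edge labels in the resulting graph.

initial: |V|=6 |E|=6  E = 1-p->3 1-p->5 2-q->1 3-p->3 4-q->1 5-p->5
step 1: apply R1 at {0↦2, 1↦3, 2↦0, 3↦1}  → |V|=4 |E|=3  E = 1-p->5 4-q->1 5-p->5
step 2: apply R1 at {0↦4, 1↦5, 2↦0, 3↦1}  → |V|=2 |E|=0  E = ∅
normal form: no rule applies after step 2
NF edges: []

Answer: (no edges)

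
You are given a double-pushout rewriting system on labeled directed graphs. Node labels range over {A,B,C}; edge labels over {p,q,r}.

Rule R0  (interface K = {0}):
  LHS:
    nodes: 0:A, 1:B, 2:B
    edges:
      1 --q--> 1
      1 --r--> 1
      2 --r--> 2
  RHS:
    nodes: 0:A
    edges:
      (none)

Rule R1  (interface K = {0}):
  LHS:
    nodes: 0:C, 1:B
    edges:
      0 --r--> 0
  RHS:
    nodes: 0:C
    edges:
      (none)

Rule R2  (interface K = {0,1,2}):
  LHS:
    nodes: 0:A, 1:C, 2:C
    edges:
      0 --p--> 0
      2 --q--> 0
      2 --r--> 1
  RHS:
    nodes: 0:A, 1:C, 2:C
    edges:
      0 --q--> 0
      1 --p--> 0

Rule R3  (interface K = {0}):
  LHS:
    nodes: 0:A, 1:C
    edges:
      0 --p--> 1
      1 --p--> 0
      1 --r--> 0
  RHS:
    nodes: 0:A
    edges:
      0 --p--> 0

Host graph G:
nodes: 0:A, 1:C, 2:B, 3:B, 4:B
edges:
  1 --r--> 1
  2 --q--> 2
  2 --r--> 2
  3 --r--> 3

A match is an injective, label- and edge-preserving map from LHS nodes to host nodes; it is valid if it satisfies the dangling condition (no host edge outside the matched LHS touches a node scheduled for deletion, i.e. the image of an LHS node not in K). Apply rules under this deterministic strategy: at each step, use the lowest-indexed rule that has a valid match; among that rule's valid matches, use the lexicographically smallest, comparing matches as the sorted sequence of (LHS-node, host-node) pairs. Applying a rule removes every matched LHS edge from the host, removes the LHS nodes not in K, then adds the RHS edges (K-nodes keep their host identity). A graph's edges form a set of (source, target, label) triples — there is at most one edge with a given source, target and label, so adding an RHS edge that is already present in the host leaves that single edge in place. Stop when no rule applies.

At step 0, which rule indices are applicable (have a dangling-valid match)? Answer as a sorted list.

R0: 1 valid match — {0↦0, 1↦2, 2↦3}
R1: 1 valid match — {0↦1, 1↦4}
R2: no valid match — LHS pattern not found
R3: no valid match — LHS pattern not found

Answer: [R0,R1]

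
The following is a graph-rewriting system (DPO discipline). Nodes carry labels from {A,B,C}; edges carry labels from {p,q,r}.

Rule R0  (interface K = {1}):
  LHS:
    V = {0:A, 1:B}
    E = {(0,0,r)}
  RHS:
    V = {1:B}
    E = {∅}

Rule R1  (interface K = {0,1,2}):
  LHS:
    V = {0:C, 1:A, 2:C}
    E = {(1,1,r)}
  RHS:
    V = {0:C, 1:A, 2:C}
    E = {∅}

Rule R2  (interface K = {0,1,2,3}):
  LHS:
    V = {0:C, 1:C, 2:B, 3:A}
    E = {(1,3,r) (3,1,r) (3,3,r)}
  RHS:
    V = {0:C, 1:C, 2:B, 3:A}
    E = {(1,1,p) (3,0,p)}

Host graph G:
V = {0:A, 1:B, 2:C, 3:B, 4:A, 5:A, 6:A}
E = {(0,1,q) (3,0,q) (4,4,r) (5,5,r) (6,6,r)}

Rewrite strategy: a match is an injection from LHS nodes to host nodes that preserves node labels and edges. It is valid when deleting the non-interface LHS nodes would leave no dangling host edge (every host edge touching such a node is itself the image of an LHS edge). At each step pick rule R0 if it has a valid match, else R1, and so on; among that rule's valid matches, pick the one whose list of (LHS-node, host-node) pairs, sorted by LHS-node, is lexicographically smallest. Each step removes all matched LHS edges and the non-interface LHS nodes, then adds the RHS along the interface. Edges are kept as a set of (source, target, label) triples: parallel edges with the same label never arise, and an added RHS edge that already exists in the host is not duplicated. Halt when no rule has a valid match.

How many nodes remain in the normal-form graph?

Answer: 4

Rewrite trace:
initial: |V|=7 |E|=5  E = 0-q->1 3-q->0 4-r->4 5-r->5 6-r->6
step 1: apply R0 at {0↦4, 1↦1}  → |V|=6 |E|=4  E = 0-q->1 3-q->0 5-r->5 6-r->6
step 2: apply R0 at {0↦5, 1↦1}  → |V|=5 |E|=3  E = 0-q->1 3-q->0 6-r->6
step 3: apply R0 at {0↦6, 1↦1}  → |V|=4 |E|=2  E = 0-q->1 3-q->0
halt: no rule applies after step 3
NF nodes: {0:A, 1:B, 2:C, 3:B}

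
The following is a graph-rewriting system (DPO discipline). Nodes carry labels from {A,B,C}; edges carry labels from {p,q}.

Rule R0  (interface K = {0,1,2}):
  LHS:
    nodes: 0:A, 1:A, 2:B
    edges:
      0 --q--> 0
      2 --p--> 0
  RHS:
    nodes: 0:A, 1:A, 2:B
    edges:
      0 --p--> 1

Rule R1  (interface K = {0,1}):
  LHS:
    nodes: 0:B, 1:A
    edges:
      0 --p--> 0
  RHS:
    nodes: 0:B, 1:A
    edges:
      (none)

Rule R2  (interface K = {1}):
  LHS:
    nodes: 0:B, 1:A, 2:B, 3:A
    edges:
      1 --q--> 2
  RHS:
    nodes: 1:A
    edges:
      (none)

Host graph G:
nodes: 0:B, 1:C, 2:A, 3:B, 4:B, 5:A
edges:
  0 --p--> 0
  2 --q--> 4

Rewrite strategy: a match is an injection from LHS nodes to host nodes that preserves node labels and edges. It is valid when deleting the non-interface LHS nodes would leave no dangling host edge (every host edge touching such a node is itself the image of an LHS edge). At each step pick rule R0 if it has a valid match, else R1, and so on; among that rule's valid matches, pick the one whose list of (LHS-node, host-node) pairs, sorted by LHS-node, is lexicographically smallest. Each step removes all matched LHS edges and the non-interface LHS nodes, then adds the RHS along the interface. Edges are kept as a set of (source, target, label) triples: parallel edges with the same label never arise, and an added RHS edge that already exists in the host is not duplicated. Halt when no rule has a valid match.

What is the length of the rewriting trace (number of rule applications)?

Answer: 2

Derivation:
[0] host  ⇒  6 nodes, 2 edges  {0-p->0 2-q->4}
[1] R1 @ {0↦0, 1↦2}  ⇒  6 nodes, 1 edges  {2-q->4}
[2] R2 @ {0↦0, 1↦2, 2↦4, 3↦5}  ⇒  3 nodes, 0 edges  {∅}
normal form: no rule applies after step 2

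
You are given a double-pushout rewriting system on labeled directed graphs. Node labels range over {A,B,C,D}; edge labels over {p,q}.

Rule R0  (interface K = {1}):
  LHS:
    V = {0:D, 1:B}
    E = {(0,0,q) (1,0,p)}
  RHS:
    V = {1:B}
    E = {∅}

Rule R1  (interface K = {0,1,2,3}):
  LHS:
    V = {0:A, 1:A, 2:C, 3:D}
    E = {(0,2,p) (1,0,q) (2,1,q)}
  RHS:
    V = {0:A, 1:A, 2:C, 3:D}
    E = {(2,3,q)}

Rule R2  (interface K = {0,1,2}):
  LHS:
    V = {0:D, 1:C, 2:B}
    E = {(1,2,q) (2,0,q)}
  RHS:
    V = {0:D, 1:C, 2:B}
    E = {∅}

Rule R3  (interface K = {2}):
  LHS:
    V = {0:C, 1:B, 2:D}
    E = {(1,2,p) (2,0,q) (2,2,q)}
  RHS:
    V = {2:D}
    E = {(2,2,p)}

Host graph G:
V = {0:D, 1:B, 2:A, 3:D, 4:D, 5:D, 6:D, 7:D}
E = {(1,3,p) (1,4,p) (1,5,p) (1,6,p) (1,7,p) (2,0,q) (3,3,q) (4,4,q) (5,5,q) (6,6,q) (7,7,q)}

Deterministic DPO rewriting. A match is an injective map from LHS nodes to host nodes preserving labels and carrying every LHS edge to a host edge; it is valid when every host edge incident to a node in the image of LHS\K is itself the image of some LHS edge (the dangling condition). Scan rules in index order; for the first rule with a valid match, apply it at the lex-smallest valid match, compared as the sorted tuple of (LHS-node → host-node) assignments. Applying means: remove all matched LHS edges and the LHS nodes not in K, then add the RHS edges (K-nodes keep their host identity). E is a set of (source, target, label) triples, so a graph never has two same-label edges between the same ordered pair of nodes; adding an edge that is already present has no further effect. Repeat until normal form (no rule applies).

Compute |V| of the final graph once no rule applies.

Answer: 3

Rewrite trace:
[0] host  ⇒  8 nodes, 11 edges  {1-p->3 1-p->4 1-p->5 1-p->6 1-p->7 2-q->0 3-q->3 4-q->4 5-q->5 6-q->6 7-q->7}
[1] R0 @ {0↦3, 1↦1}  ⇒  7 nodes, 9 edges  {1-p->4 1-p->5 1-p->6 1-p->7 2-q->0 4-q->4 5-q->5 6-q->6 7-q->7}
[2] R0 @ {0↦4, 1↦1}  ⇒  6 nodes, 7 edges  {1-p->5 1-p->6 1-p->7 2-q->0 5-q->5 6-q->6 7-q->7}
[3] R0 @ {0↦5, 1↦1}  ⇒  5 nodes, 5 edges  {1-p->6 1-p->7 2-q->0 6-q->6 7-q->7}
[4] R0 @ {0↦6, 1↦1}  ⇒  4 nodes, 3 edges  {1-p->7 2-q->0 7-q->7}
[5] R0 @ {0↦7, 1↦1}  ⇒  3 nodes, 1 edges  {2-q->0}
normal form: no rule applies after step 5
NF nodes: {0:D, 1:B, 2:A}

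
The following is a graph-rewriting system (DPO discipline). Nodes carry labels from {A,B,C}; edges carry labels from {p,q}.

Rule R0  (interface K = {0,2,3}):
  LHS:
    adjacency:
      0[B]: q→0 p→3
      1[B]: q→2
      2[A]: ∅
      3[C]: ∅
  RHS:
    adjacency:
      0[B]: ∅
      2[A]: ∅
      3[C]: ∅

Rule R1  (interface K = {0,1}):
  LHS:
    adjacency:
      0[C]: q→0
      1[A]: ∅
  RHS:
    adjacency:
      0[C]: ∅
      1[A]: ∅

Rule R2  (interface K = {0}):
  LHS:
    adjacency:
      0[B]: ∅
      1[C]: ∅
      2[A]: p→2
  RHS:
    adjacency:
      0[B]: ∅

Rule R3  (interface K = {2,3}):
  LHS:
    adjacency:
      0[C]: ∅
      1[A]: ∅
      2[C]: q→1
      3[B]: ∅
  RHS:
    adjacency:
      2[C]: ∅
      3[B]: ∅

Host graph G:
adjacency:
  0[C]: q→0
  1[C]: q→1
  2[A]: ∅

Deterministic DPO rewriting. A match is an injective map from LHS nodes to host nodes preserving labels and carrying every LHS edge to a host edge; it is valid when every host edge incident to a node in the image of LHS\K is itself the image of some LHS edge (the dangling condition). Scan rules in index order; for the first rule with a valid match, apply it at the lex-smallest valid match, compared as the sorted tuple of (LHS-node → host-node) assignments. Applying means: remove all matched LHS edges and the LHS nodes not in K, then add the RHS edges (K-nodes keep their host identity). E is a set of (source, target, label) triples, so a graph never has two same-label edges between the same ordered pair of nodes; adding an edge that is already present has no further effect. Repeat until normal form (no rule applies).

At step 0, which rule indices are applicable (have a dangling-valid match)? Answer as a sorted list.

Answer: [R1]

Derivation:
R0: no valid match — LHS pattern not found
R1: 2 valid matches — {0↦0, 1↦2}, {0↦1, 1↦2}
R2: no valid match — LHS pattern not found
R3: no valid match — LHS pattern not found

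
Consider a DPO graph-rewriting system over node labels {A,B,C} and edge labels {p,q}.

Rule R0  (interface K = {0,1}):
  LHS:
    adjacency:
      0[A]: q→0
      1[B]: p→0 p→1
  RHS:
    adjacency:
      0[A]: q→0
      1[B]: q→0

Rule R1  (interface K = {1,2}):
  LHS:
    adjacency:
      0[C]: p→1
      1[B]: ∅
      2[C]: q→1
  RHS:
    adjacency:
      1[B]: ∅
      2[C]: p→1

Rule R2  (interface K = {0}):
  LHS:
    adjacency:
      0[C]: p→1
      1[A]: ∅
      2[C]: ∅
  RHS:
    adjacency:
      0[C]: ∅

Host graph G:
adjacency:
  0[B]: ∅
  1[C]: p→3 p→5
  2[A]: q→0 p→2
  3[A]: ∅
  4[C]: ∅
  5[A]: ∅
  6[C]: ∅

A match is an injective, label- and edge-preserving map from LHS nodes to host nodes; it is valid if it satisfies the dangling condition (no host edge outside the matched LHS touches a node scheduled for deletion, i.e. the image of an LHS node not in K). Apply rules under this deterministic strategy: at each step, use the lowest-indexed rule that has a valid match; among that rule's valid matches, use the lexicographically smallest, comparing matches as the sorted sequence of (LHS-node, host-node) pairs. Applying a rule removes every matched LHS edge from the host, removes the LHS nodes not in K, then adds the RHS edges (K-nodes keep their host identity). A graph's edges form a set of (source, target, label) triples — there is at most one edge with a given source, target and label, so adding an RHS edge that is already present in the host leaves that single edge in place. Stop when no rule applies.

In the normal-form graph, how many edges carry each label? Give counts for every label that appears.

Answer: p:1 q:1

Derivation:
initial: |V|=7 |E|=4  E = 1-p->3 1-p->5 2-q->0 2-p->2
step 1: apply R2 at {0↦1, 1↦3, 2↦4}  → |V|=5 |E|=3  E = 1-p->5 2-q->0 2-p->2
step 2: apply R2 at {0↦1, 1↦5, 2↦6}  → |V|=3 |E|=2  E = 2-q->0 2-p->2
normal form: no rule applies after step 2
NF edges: [(2, 0, 'q'), (2, 2, 'p')]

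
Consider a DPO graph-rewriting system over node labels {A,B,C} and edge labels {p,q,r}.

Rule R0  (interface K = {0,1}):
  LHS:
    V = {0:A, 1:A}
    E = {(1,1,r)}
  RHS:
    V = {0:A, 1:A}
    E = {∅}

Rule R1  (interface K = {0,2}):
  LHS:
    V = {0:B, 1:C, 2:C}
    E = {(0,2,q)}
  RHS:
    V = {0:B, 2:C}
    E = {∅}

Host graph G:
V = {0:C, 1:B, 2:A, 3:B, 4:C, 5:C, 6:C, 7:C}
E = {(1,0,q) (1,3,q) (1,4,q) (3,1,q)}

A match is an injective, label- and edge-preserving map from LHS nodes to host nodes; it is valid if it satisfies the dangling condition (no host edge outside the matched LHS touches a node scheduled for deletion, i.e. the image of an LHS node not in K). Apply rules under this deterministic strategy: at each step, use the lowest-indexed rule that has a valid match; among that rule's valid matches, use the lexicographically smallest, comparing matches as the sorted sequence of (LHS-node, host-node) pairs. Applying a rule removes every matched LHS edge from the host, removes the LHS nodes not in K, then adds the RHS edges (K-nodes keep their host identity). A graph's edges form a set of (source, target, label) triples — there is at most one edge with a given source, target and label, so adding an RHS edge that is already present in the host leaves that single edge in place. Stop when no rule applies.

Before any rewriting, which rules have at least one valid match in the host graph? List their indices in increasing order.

R0: no valid match — LHS pattern not found
R1: 6 valid matches — {0↦1, 1↦5, 2↦0}, {0↦1, 1↦5, 2↦4}, {0↦1, 1↦6, 2↦0} (+3 more)

Answer: [R1]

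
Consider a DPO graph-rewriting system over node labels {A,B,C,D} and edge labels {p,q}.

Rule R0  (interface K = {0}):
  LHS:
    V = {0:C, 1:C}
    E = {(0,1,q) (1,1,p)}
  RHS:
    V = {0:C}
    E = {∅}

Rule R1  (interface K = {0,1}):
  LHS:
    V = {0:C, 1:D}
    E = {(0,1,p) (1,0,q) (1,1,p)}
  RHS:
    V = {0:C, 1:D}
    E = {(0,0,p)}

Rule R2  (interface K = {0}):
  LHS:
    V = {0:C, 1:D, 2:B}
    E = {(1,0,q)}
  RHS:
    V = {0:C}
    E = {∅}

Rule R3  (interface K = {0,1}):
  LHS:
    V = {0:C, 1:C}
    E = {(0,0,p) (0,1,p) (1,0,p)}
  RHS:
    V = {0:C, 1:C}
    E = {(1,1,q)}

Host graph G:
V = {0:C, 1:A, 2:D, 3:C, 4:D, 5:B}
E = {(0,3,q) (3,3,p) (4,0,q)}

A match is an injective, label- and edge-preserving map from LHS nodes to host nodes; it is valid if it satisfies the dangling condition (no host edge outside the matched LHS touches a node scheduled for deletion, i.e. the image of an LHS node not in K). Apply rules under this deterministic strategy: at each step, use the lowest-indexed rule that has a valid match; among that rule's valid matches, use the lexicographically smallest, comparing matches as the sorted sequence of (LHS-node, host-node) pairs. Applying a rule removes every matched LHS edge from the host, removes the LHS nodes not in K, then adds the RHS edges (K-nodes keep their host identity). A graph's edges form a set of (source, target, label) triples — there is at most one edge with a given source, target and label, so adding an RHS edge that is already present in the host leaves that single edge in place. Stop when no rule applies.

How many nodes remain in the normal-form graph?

Answer: 3

Rewrite trace:
initial: |V|=6 |E|=3  E = 0-q->3 3-p->3 4-q->0
step 1: apply R0 at {0↦0, 1↦3}  → |V|=5 |E|=1  E = 4-q->0
step 2: apply R2 at {0↦0, 1↦4, 2↦5}  → |V|=3 |E|=0  E = ∅
final graph: no rule applies after step 2
NF nodes: {0:C, 1:A, 2:D}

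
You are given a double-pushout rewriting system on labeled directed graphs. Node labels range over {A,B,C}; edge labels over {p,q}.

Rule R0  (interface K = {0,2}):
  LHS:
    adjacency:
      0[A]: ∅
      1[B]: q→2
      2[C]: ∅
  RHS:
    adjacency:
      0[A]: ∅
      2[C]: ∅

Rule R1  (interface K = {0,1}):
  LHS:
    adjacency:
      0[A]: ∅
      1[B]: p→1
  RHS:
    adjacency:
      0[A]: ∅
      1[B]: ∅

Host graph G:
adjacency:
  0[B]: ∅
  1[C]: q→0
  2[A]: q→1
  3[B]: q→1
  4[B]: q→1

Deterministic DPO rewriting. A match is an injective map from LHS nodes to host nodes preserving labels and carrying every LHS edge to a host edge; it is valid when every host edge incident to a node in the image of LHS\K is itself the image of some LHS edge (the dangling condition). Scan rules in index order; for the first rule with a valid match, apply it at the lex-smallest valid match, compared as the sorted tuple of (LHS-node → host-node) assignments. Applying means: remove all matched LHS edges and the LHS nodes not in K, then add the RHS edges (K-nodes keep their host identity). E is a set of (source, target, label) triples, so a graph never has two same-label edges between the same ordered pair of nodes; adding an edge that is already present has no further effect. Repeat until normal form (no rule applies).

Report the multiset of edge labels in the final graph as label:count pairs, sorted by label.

Answer: q:2

Steps:
start.  V:5 E:4  edges: 1-q->0 2-q->1 3-q->1 4-q->1
1. fire R0 via {0↦2, 1↦3, 2↦1}  →  V:4 E:3  edges: 1-q->0 2-q->1 4-q->1
2. fire R0 via {0↦2, 1↦4, 2↦1}  →  V:3 E:2  edges: 1-q->0 2-q->1
normal form: no rule applies after step 2
NF edges: [(1, 0, 'q'), (2, 1, 'q')]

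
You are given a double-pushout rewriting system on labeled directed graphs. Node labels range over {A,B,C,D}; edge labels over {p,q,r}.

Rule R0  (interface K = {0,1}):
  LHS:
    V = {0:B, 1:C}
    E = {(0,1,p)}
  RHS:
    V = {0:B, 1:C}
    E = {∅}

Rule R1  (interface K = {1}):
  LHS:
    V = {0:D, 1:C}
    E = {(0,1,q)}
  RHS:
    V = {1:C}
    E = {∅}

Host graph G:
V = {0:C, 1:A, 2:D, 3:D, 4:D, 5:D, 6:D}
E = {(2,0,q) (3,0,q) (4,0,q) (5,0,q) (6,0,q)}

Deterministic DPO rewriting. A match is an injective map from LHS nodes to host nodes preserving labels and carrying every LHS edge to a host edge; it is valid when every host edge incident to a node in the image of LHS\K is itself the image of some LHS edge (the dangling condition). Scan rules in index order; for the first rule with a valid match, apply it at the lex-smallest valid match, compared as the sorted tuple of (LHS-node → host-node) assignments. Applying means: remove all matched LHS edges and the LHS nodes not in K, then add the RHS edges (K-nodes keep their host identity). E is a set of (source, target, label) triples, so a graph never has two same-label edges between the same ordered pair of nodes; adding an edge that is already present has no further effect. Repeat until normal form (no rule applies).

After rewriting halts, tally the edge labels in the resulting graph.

[0] host  ⇒  7 nodes, 5 edges  {2-q->0 3-q->0 4-q->0 5-q->0 6-q->0}
[1] R1 @ {0↦2, 1↦0}  ⇒  6 nodes, 4 edges  {3-q->0 4-q->0 5-q->0 6-q->0}
[2] R1 @ {0↦3, 1↦0}  ⇒  5 nodes, 3 edges  {4-q->0 5-q->0 6-q->0}
[3] R1 @ {0↦4, 1↦0}  ⇒  4 nodes, 2 edges  {5-q->0 6-q->0}
[4] R1 @ {0↦5, 1↦0}  ⇒  3 nodes, 1 edges  {6-q->0}
[5] R1 @ {0↦6, 1↦0}  ⇒  2 nodes, 0 edges  {∅}
halt: no rule applies after step 5
NF edges: []

Answer: (no edges)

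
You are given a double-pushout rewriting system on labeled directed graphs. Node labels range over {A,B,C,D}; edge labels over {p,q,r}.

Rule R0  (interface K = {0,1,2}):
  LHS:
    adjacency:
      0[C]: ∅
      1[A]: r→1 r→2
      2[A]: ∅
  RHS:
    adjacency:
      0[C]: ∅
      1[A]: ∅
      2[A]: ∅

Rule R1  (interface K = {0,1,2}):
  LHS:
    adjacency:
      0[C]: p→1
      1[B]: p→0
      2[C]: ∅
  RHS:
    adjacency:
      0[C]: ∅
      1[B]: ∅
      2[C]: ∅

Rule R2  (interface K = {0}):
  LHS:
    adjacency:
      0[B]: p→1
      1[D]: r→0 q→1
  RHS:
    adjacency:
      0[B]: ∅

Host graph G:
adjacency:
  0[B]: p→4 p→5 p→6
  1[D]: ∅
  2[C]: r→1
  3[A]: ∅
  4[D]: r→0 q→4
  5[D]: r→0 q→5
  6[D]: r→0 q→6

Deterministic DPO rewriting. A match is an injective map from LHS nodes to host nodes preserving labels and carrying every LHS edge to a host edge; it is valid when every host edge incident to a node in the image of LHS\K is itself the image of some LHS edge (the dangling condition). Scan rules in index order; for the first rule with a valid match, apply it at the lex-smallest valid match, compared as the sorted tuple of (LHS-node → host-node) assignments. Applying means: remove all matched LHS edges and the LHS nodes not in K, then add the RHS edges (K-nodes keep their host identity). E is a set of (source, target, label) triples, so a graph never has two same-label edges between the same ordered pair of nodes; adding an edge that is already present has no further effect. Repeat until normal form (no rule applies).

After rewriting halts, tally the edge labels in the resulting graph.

Answer: r:1

Rewrite trace:
[0] host  ⇒  7 nodes, 10 edges  {0-p->4 0-p->5 0-p->6 2-r->1 4-r->0 4-q->4 5-r->0 5-q->5 6-r->0 6-q->6}
[1] R2 @ {0↦0, 1↦4}  ⇒  6 nodes, 7 edges  {0-p->5 0-p->6 2-r->1 5-r->0 5-q->5 6-r->0 6-q->6}
[2] R2 @ {0↦0, 1↦5}  ⇒  5 nodes, 4 edges  {0-p->6 2-r->1 6-r->0 6-q->6}
[3] R2 @ {0↦0, 1↦6}  ⇒  4 nodes, 1 edges  {2-r->1}
normal form: no rule applies after step 3
NF edges: [(2, 1, 'r')]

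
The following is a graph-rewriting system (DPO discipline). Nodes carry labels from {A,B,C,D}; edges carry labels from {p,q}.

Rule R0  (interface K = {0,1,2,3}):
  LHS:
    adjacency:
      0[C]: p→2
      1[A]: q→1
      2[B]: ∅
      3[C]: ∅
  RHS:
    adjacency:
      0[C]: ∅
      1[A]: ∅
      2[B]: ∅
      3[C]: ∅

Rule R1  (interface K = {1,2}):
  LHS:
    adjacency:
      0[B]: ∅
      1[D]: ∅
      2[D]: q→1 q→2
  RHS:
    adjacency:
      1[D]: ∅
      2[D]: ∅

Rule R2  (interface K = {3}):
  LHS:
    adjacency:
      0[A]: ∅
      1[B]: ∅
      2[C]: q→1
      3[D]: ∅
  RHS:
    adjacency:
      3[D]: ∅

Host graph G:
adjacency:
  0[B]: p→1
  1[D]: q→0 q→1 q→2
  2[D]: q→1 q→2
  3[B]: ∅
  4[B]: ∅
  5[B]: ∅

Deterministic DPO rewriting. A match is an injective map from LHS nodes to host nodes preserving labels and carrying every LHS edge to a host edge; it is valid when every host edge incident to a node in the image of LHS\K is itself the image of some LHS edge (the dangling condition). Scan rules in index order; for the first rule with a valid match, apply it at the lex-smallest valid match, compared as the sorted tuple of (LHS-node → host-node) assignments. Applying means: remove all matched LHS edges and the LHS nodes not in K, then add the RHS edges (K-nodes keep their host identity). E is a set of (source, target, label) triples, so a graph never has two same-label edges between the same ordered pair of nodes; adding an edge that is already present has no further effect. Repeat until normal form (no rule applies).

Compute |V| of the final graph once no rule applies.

Answer: 4

Steps:
[0] host  ⇒  6 nodes, 6 edges  {0-p->1 1-q->0 1-q->1 1-q->2 2-q->1 2-q->2}
[1] R1 @ {0↦3, 1↦1, 2↦2}  ⇒  5 nodes, 4 edges  {0-p->1 1-q->0 1-q->1 1-q->2}
[2] R1 @ {0↦4, 1↦2, 2↦1}  ⇒  4 nodes, 2 edges  {0-p->1 1-q->0}
halt: no rule applies after step 2
NF nodes: {0:B, 1:D, 2:D, 5:B}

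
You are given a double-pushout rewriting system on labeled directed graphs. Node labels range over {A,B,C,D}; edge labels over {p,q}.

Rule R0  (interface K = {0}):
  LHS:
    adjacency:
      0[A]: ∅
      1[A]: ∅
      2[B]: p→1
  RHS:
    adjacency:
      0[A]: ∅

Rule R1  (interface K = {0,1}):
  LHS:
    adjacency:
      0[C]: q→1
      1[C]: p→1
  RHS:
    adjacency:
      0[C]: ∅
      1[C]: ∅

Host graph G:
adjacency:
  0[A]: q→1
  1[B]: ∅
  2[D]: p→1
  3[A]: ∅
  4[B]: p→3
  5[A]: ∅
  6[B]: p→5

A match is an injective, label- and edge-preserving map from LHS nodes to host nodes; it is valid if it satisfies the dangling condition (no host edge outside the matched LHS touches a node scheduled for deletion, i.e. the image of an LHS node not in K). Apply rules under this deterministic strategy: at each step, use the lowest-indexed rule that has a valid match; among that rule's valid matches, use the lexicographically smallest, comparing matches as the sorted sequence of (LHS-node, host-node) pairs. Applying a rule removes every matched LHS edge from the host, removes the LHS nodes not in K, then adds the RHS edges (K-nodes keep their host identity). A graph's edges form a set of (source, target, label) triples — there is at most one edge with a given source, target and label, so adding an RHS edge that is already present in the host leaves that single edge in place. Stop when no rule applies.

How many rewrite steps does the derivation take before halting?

initial: |V|=7 |E|=4  E = 0-q->1 2-p->1 4-p->3 6-p->5
step 1: apply R0 at {0↦0, 1↦3, 2↦4}  → |V|=5 |E|=3  E = 0-q->1 2-p->1 6-p->5
step 2: apply R0 at {0↦0, 1↦5, 2↦6}  → |V|=3 |E|=2  E = 0-q->1 2-p->1
final graph: no rule applies after step 2

Answer: 2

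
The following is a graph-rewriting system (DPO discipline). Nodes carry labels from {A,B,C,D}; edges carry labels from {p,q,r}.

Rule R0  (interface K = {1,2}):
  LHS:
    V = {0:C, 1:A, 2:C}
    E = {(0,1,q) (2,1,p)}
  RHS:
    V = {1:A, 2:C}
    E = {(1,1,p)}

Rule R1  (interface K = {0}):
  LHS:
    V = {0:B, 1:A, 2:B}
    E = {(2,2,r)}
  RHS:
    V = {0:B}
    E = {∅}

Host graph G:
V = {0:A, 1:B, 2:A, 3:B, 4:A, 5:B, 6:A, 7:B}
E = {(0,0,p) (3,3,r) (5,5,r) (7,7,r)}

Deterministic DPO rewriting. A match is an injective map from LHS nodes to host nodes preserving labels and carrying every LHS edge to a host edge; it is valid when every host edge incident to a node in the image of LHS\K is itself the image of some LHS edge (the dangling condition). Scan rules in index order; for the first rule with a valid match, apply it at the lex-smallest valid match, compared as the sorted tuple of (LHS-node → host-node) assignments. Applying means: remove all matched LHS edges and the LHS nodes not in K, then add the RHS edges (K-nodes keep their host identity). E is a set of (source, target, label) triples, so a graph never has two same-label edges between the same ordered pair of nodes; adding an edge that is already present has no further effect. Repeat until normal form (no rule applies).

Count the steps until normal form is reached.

[0] host  ⇒  8 nodes, 4 edges  {0-p->0 3-r->3 5-r->5 7-r->7}
[1] R1 @ {0↦1, 1↦2, 2↦3}  ⇒  6 nodes, 3 edges  {0-p->0 5-r->5 7-r->7}
[2] R1 @ {0↦1, 1↦4, 2↦5}  ⇒  4 nodes, 2 edges  {0-p->0 7-r->7}
[3] R1 @ {0↦1, 1↦6, 2↦7}  ⇒  2 nodes, 1 edges  {0-p->0}
halt: no rule applies after step 3

Answer: 3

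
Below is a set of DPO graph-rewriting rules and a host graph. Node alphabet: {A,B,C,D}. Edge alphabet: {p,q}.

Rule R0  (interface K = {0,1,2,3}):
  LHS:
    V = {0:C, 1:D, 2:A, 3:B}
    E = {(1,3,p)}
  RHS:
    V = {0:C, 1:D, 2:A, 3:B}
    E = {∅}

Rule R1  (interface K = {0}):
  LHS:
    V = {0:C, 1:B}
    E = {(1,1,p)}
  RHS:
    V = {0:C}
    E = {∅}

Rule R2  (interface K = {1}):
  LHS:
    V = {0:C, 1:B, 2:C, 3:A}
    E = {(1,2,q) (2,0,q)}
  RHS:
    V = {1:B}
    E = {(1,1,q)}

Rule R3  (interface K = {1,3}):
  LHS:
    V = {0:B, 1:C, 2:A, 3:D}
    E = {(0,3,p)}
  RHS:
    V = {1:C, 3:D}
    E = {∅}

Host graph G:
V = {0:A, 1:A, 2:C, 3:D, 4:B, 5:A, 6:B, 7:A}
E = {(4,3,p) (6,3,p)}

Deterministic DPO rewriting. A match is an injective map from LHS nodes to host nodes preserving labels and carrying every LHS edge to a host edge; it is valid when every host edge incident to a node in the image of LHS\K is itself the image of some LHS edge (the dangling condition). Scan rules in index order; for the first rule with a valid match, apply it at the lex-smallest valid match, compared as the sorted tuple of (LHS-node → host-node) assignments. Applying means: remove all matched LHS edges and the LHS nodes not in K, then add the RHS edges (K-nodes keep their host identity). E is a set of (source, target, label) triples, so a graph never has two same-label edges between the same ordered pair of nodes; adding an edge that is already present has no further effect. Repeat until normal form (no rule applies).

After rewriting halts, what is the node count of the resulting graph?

start.  V:8 E:2  edges: 4-p->3 6-p->3
1. fire R3 via {0↦4, 1↦2, 2↦0, 3↦3}  →  V:6 E:1  edges: 6-p->3
2. fire R3 via {0↦6, 1↦2, 2↦1, 3↦3}  →  V:4 E:0  edges: ∅
final graph: no rule applies after step 2
NF nodes: {2:C, 3:D, 5:A, 7:A}

Answer: 4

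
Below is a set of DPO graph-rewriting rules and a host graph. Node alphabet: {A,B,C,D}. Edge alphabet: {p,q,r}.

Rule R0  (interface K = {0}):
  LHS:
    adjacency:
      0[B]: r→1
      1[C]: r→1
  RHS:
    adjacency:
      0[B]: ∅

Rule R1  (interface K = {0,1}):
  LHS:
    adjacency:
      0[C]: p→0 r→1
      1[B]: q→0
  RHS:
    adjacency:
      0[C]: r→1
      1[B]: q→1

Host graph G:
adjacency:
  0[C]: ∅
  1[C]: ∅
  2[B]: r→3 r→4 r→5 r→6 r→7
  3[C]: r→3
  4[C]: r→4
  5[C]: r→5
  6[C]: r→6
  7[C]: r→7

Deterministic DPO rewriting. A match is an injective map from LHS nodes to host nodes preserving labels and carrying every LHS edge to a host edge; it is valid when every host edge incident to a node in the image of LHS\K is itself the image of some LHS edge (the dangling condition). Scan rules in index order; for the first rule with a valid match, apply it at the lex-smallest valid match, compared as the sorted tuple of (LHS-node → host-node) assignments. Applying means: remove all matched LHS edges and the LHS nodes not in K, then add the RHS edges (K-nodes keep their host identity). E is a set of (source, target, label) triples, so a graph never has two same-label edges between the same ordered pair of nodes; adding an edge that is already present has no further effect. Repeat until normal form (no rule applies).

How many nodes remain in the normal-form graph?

Answer: 3

Steps:
start.  V:8 E:10  edges: 2-r->3 2-r->4 2-r->5 2-r->6 2-r->7 3-r->3 4-r->4 5-r->5 6-r->6 7-r->7
1. fire R0 via {0↦2, 1↦3}  →  V:7 E:8  edges: 2-r->4 2-r->5 2-r->6 2-r->7 4-r->4 5-r->5 6-r->6 7-r->7
2. fire R0 via {0↦2, 1↦4}  →  V:6 E:6  edges: 2-r->5 2-r->6 2-r->7 5-r->5 6-r->6 7-r->7
3. fire R0 via {0↦2, 1↦5}  →  V:5 E:4  edges: 2-r->6 2-r->7 6-r->6 7-r->7
4. fire R0 via {0↦2, 1↦6}  →  V:4 E:2  edges: 2-r->7 7-r->7
5. fire R0 via {0↦2, 1↦7}  →  V:3 E:0  edges: ∅
halt: no rule applies after step 5
NF nodes: {0:C, 1:C, 2:B}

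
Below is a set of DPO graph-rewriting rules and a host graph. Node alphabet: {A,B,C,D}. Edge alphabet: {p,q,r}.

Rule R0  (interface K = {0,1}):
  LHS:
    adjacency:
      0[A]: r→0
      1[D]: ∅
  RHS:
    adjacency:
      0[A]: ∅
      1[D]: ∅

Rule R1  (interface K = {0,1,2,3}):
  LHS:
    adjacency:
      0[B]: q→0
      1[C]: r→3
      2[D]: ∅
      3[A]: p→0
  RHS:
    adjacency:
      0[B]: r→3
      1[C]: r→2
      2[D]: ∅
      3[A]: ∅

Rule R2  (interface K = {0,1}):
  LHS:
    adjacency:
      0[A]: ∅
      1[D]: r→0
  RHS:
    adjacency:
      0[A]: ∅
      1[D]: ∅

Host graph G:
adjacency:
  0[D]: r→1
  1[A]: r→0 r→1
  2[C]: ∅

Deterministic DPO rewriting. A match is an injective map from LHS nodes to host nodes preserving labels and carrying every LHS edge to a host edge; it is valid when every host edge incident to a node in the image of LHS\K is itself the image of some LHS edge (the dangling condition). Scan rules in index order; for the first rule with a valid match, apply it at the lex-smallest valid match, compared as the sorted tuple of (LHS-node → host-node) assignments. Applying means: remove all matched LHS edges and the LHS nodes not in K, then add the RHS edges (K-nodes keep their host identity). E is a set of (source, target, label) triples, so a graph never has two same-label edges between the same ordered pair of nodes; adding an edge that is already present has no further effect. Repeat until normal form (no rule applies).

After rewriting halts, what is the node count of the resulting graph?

Answer: 3

Steps:
start.  V:3 E:3  edges: 0-r->1 1-r->0 1-r->1
1. fire R0 via {0↦1, 1↦0}  →  V:3 E:2  edges: 0-r->1 1-r->0
2. fire R2 via {0↦1, 1↦0}  →  V:3 E:1  edges: 1-r->0
final graph: no rule applies after step 2
NF nodes: {0:D, 1:A, 2:C}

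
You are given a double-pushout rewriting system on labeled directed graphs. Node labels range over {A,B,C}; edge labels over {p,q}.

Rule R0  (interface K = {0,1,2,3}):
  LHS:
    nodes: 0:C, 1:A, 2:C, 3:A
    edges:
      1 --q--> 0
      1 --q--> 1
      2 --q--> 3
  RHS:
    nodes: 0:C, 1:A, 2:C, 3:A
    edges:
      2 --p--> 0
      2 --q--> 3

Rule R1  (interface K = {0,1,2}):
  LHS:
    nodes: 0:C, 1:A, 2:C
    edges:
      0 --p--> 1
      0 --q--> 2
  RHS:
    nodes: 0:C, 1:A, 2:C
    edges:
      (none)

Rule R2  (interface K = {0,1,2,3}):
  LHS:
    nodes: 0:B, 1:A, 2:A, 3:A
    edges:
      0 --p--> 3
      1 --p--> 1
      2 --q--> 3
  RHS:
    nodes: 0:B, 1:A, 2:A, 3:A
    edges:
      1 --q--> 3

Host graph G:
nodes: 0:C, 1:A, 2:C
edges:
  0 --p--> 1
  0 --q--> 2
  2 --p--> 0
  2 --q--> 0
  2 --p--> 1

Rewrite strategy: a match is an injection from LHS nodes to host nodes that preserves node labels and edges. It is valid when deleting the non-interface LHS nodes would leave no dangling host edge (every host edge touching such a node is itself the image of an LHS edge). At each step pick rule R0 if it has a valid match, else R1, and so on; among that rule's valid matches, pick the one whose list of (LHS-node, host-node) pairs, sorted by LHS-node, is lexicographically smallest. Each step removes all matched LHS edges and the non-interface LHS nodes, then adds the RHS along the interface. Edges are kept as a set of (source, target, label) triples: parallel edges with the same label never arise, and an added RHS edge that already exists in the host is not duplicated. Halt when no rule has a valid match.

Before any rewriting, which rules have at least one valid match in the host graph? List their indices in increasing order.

R0: no valid match — LHS pattern not found
R1: 2 valid matches — {0↦0, 1↦1, 2↦2}, {0↦2, 1↦1, 2↦0}
R2: no valid match — LHS pattern not found

Answer: [R1]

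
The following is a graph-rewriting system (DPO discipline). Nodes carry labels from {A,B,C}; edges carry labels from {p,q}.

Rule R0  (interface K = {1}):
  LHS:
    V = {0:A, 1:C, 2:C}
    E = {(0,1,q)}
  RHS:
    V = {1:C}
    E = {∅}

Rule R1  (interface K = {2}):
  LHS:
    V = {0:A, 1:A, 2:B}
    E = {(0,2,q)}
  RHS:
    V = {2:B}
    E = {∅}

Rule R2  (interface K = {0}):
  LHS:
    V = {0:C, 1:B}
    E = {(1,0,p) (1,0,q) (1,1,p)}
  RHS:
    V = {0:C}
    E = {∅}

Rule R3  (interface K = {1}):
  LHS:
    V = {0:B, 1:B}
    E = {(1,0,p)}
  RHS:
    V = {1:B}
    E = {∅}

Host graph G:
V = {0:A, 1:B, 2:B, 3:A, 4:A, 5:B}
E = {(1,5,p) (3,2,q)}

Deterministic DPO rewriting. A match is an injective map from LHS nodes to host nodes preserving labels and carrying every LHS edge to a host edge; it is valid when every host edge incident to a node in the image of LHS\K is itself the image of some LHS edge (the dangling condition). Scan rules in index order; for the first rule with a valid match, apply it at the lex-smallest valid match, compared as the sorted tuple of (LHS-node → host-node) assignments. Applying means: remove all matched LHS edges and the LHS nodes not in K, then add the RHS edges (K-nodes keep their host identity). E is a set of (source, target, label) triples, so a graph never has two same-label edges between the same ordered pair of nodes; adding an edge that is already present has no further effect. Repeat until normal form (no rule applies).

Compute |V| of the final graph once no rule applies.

[0] host  ⇒  6 nodes, 2 edges  {1-p->5 3-q->2}
[1] R1 @ {0↦3, 1↦0, 2↦2}  ⇒  4 nodes, 1 edges  {1-p->5}
[2] R3 @ {0↦5, 1↦1}  ⇒  3 nodes, 0 edges  {∅}
halt: no rule applies after step 2
NF nodes: {1:B, 2:B, 4:A}

Answer: 3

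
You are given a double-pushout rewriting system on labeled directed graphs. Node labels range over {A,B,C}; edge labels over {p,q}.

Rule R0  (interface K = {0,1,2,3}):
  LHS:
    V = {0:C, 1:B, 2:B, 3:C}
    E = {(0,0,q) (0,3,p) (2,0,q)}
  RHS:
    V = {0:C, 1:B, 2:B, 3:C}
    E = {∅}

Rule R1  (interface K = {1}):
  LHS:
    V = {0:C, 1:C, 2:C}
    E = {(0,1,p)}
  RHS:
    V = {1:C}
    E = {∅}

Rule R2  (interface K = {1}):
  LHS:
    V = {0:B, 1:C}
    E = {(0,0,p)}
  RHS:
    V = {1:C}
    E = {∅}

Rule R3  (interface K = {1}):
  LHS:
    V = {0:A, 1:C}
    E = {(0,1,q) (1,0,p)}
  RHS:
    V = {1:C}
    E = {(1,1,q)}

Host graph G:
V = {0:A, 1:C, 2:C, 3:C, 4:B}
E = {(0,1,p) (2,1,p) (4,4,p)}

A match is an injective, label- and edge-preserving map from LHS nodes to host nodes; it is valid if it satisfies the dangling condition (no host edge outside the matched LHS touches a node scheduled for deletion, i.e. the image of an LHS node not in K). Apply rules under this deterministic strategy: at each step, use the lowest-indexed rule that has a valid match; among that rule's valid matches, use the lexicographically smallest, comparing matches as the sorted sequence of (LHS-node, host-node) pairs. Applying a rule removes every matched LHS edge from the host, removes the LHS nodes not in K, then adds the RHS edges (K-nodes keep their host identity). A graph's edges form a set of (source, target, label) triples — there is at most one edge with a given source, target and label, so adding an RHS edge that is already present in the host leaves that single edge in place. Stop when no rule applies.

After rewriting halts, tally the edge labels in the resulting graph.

initial: |V|=5 |E|=3  E = 0-p->1 2-p->1 4-p->4
step 1: apply R1 at {0↦2, 1↦1, 2↦3}  → |V|=3 |E|=2  E = 0-p->1 4-p->4
step 2: apply R2 at {0↦4, 1↦1}  → |V|=2 |E|=1  E = 0-p->1
normal form: no rule applies after step 2
NF edges: [(0, 1, 'p')]

Answer: p:1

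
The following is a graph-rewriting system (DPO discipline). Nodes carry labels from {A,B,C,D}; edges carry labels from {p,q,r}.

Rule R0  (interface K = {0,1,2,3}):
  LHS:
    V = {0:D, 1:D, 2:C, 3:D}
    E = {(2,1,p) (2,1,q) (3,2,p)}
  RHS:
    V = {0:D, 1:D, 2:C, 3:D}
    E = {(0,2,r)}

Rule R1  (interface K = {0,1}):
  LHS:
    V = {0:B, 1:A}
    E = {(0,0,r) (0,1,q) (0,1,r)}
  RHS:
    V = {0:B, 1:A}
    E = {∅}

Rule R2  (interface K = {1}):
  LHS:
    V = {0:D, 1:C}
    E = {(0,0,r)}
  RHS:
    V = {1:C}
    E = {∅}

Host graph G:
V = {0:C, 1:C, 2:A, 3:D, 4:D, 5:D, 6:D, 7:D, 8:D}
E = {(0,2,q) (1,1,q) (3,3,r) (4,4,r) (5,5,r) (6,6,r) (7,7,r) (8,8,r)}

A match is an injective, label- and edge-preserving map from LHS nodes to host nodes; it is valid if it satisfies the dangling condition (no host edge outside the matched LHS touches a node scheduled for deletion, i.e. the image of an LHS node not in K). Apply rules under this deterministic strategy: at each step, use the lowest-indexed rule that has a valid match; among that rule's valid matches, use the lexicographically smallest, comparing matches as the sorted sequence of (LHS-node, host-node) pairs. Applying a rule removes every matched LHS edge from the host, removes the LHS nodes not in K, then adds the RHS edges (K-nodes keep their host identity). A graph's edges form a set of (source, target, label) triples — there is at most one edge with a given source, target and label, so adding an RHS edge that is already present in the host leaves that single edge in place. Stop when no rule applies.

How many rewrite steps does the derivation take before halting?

Answer: 6

Steps:
initial: |V|=9 |E|=8  E = 0-q->2 1-q->1 3-r->3 4-r->4 5-r->5 6-r->6 7-r->7 8-r->8
step 1: apply R2 at {0↦3, 1↦0}  → |V|=8 |E|=7  E = 0-q->2 1-q->1 4-r->4 5-r->5 6-r->6 7-r->7 8-r->8
step 2: apply R2 at {0↦4, 1↦0}  → |V|=7 |E|=6  E = 0-q->2 1-q->1 5-r->5 6-r->6 7-r->7 8-r->8
step 3: apply R2 at {0↦5, 1↦0}  → |V|=6 |E|=5  E = 0-q->2 1-q->1 6-r->6 7-r->7 8-r->8
step 4: apply R2 at {0↦6, 1↦0}  → |V|=5 |E|=4  E = 0-q->2 1-q->1 7-r->7 8-r->8
step 5: apply R2 at {0↦7, 1↦0}  → |V|=4 |E|=3  E = 0-q->2 1-q->1 8-r->8
step 6: apply R2 at {0↦8, 1↦0}  → |V|=3 |E|=2  E = 0-q->2 1-q->1
halt: no rule applies after step 6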